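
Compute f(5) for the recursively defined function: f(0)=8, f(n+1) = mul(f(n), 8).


f(0) = 8
f(1) = mul(f(0), 8) = mul(8, 8) = 64
f(2) = mul(f(1), 8) = mul(64, 8) = 512
f(3) = mul(f(2), 8) = mul(512, 8) = 4096
f(4) = mul(f(3), 8) = mul(4096, 8) = 32768
f(5) = mul(f(4), 8) = mul(32768, 8) = 262144


262144


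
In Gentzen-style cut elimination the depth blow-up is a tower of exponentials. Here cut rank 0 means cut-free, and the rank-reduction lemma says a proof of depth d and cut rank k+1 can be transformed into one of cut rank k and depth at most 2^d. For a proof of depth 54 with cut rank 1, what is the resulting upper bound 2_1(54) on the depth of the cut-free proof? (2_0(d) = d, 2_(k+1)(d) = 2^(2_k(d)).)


Each rank reduction sends depth d to at most 2^d; cut rank r needs r reductions.
2_0(54) = 54
2_1(54) = 2^54 = 18014398509481984
Cut-free depth bound = 18014398509481984

18014398509481984


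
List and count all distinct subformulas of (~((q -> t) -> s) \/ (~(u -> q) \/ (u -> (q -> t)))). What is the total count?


Formula: (~((q -> t) -> s) \/ (~(u -> q) \/ (u -> (q -> t))))
Subformulas found:
  1. q
  2. u
  3. s
  4. t
  5. (q -> t)
  6. (u -> q)
  7. ~(u -> q)
  8. ((q -> t) -> s)
  9. (u -> (q -> t))
  10. ~((q -> t) -> s)
  11. (~(u -> q) \/ (u -> (q -> t)))
  12. (~((q -> t) -> s) \/ (~(u -> q) \/ (u -> (q -> t))))
Total distinct subformulas = 12

12


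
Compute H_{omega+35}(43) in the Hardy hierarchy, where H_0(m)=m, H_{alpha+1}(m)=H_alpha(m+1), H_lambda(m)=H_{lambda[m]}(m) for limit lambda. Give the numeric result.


H_{omega+35}(43):
Unwind the 35 successor steps: H_{omega+35}(43) = H_omega(43+35) = H_omega(78).
H_omega(m) = H_m(m) = m + m = 2m.
Result = 2 * 78 = 156

156


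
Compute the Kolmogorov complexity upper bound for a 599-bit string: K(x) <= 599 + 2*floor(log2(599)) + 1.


floor(log2(599)) = 9
2 * 9 = 18
K(x) <= 599 + 18 + 1 = 618

618


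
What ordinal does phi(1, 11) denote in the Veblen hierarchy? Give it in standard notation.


phi(1, 11):
phi(1, beta) = epsilon_beta (the beta-th epsilon number).
phi(1, 11) = epsilon_11

epsilon_11


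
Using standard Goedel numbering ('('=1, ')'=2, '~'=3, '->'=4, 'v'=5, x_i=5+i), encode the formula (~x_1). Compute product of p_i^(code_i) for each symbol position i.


Formula: (~x_1)
Symbol codes: [1, 3, 6, 2]
Primes: [2, 3, 5, 7]
p_1^1 = 2^1 = 2
p_2^3 = 3^3 = 27
p_3^6 = 5^6 = 15625
p_4^2 = 7^2 = 49
Product = 41343750

41343750


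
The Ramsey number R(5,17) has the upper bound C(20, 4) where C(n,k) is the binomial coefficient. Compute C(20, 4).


R(5,17) <= C(5+17-2, 5-1) = C(20, 4)
C(20, 4) = 20! / (4! * 16!)
= 4845

4845


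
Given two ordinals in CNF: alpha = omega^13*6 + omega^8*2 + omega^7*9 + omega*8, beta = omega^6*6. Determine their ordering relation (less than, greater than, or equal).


Compare term by term from highest exponent:
alpha = omega^13*6 + omega^8*2 + omega^7*9 + omega*8
beta = omega^6*6
Term 1: alpha has omega^13*6, beta has omega^6*6
Term 2: alpha has omega^8*2, beta has omega^0*0
Term 3: alpha has omega^7*9, beta has omega^0*0
Term 4: alpha has omega^1*8, beta has omega^0*0
Result: alpha > beta

alpha > beta


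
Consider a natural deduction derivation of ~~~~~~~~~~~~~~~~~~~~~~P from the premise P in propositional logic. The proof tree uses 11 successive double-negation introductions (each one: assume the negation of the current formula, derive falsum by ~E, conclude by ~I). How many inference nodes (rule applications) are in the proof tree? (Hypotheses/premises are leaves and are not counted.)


Each double-negation introduction (from C infer ~~C) uses 2 inference nodes: one ~E (C and ~C give falsum) and one ~I (discharge ~C).
11 double negations = 11 * 2 = 22 inference nodes.

22


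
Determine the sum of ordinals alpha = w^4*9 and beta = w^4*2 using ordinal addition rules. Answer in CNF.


Ordinal addition w^4*9 + w^4*2:
Both terms have the same exponent 4.
w^e*c + w^e*d = w^e*(c+d).
Result = w^4*(9+2) = w^4*11

w^4*11


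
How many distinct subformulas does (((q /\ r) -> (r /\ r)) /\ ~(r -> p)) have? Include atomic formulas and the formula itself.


Formula: (((q /\ r) -> (r /\ r)) /\ ~(r -> p))
Subformulas found:
  1. q
  2. r
  3. p
  4. (q /\ r)
  5. (r /\ r)
  6. (r -> p)
  7. ~(r -> p)
  8. ((q /\ r) -> (r /\ r))
  9. (((q /\ r) -> (r /\ r)) /\ ~(r -> p))
Total distinct subformulas = 9

9


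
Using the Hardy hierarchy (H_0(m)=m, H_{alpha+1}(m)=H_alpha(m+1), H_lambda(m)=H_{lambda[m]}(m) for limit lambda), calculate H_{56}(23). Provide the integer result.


H_56(23):
For finite ordinals k, H_k(n) = n + k (each successor step adds 1).
H_56(23) = 23 + 56 = 79

79


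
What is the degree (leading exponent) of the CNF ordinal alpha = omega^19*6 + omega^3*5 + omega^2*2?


CNF: omega^19*6 + omega^3*5 + omega^2*2
The leading term is omega^19*6, which has exponent 19.

19


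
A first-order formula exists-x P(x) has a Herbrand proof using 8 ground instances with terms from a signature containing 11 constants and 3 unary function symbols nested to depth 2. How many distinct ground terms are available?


Herbrand terms by depth:
Depth 0: 11 constants
Depth 1: 33 new terms (running total: 44)
Depth 2: 99 new terms (running total: 143)
Total distinct ground terms = 143

143


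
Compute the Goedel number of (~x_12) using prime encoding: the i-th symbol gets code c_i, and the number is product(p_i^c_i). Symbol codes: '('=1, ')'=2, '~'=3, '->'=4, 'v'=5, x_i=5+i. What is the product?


Formula: (~x_12)
Symbol codes: [1, 3, 17, 2]
Primes: [2, 3, 5, 7]
p_1^1 = 2^1 = 2
p_2^3 = 3^3 = 27
p_3^17 = 5^17 = 762939453125
p_4^2 = 7^2 = 49
Product = 2018737792968750

2018737792968750


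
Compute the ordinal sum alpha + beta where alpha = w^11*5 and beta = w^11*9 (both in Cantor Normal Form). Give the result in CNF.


Ordinal addition w^11*5 + w^11*9:
Both terms have the same exponent 11.
w^e*c + w^e*d = w^e*(c+d).
Result = w^11*(5+9) = w^11*14

w^11*14


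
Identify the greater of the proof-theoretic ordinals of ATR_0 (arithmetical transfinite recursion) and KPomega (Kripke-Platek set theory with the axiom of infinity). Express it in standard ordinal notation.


Proof-theoretic ordinal of ATR_0 (arithmetical transfinite recursion): Gamma_0
Proof-theoretic ordinal of KPomega (Kripke-Platek set theory with the axiom of infinity): psi_0(epsilon_{Omega+1})
Comparing: Gamma_0 < psi_0(epsilon_{Omega+1}).
The larger ordinal is psi_0(epsilon_{Omega+1}) (from KPomega (Kripke-Platek set theory with the axiom of infinity)).

psi_0(epsilon_{Omega+1})


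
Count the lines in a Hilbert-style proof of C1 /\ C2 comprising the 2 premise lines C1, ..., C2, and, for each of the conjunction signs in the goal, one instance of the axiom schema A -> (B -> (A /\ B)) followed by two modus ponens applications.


Conjoining 2 premises:
- 2 premise lines
- the goal has 1 conjunction signs; each costs 1 axiom instance + 2 MP = 3 lines: 3 * 1 = 3
Total = 2 + 3 = 5 lines.

5


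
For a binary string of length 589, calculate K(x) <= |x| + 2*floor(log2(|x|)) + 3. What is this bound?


floor(log2(589)) = 9
2 * 9 = 18
K(x) <= 589 + 18 + 3 = 610

610


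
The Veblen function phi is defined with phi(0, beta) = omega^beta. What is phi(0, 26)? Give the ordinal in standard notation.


phi(0, 26):
phi(0, beta) = omega^beta by definition.
phi(0, 26) = omega^26

omega^26


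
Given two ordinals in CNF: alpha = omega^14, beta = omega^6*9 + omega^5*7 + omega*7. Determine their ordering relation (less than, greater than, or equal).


Compare term by term from highest exponent:
alpha = omega^14
beta = omega^6*9 + omega^5*7 + omega*7
Term 1: alpha has omega^14*1, beta has omega^6*9
Term 2: alpha has omega^0*0, beta has omega^5*7
Term 3: alpha has omega^0*0, beta has omega^1*7
Result: alpha > beta

alpha > beta


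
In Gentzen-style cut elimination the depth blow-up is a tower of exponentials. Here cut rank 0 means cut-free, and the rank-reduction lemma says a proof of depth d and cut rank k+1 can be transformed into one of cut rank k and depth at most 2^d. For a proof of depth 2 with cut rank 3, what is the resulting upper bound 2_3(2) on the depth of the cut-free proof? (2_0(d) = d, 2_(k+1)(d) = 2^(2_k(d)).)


Each rank reduction sends depth d to at most 2^d; cut rank r needs r reductions.
2_0(2) = 2
2_1(2) = 2^2 = 4
2_2(2) = 2^4 = 16
2_3(2) = 2^16 = 65536
Cut-free depth bound = 65536

65536


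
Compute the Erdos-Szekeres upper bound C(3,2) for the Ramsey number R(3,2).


R(3,2) <= C(3+2-2, 3-1) = C(3, 2)
C(3, 2) = 3! / (2! * 1!)
= 3

3


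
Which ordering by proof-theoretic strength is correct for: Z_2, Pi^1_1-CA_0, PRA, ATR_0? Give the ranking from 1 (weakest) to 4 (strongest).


Ordering by consistency strength:
1. PRA
2. ATR_0
3. Pi^1_1-CA_0
4. Z_2


Z_2=4, Pi^1_1-CA_0=3, PRA=1, ATR_0=2


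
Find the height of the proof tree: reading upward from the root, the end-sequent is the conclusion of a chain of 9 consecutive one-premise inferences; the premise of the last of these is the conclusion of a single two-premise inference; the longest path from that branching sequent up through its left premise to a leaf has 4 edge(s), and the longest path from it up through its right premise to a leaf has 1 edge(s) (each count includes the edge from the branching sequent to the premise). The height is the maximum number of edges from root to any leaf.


Longest path through the left premise: 4 edges (measured from the branching sequent)
Longest path through the right premise: 1 edges
Height of the subtree rooted at the branching sequent: max(4, 1) = 4
The branching sequent sits 9 edges above the root (the chain of one-premise inferences), so height = 4 + 9 = 13

13


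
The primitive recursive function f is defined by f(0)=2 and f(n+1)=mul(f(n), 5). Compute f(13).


f(0) = 2
f(1) = mul(f(0), 5) = mul(2, 5) = 10
f(2) = mul(f(1), 5) = mul(10, 5) = 50
f(3) = mul(f(2), 5) = mul(50, 5) = 250
f(4) = mul(f(3), 5) = mul(250, 5) = 1250
f(5) = mul(f(4), 5) = mul(1250, 5) = 6250
f(6) = mul(f(5), 5) = mul(6250, 5) = 31250
f(7) = mul(f(6), 5) = mul(31250, 5) = 156250
f(8) = mul(f(7), 5) = mul(156250, 5) = 781250
f(9) = mul(f(8), 5) = mul(781250, 5) = 3906250
f(10) = mul(f(9), 5) = mul(3906250, 5) = 19531250
f(11) = mul(f(10), 5) = mul(19531250, 5) = 97656250
f(12) = mul(f(11), 5) = mul(97656250, 5) = 488281250
f(13) = mul(f(12), 5) = mul(488281250, 5) = 2441406250


2441406250


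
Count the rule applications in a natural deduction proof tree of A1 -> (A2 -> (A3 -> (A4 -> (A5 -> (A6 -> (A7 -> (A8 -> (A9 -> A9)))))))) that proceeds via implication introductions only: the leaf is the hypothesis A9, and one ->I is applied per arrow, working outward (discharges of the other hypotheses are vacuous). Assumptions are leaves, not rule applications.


The formula has 9 arrows (->); its innermost consequent A9 is one of the antecedents,
so the proof starts from the hypothesis leaf A9 (not a rule application) and closes one arrow per ->I.
Building A1 -> (A2 -> (A3 -> (A4 -> (A5 -> (A6 -> (A7 -> (A8 -> (A9 -> A9)))))))) therefore takes 9 nested implication introductions.
Total inference nodes = 9

9


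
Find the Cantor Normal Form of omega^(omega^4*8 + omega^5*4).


omega^(omega^4*8 + omega^5*4):
In ordinal addition a term is absorbed by a following term of strictly larger exponent: 4 < 5, so omega^4*8 + omega^5*4 = omega^5*4.
omega raised to a CNF ordinal is a single CNF term: Result = omega^(omega^5*4)

omega^(omega^5*4)


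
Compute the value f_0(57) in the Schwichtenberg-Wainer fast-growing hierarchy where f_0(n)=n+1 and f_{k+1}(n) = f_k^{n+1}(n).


f_0(57) = 57 + 1 = 58

58


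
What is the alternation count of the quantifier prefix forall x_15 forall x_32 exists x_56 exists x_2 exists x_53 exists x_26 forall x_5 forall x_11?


Walk the prefix and count type changes:
  position 1: forall -> forall
  position 2: forall -> exists <-- alternation
  position 3: exists -> exists
  position 4: exists -> exists
  position 5: exists -> exists
  position 6: exists -> forall <-- alternation
  position 7: forall -> forall
Total alternations = 2

2


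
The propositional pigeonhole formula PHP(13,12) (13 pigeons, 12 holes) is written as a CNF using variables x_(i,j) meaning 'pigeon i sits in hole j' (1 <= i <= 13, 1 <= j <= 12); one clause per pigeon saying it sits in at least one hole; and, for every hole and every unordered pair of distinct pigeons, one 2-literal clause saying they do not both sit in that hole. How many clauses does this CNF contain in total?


PHP(13,12): 13 pigeons, 12 holes, 13*12 = 156 variables.
- pigeon clauses: one per pigeon -> 13 clauses
- hole clauses: 12 holes * C(13,2) = 12 * 78 -> 936 clauses
Total clauses = 13 + 936 = 949

949


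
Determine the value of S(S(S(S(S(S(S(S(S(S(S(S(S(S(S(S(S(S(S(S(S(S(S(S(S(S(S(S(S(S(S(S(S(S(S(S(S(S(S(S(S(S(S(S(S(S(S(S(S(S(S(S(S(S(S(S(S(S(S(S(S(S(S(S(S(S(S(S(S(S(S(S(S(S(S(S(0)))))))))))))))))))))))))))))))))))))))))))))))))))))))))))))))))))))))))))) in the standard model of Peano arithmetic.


Counting successors applied to 0:
76 applications of S to 0 = 76

76


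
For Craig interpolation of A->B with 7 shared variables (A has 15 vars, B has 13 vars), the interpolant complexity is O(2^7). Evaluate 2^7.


Shared atoms = 7
Craig interpolant size bound = 2^7
= 128

128


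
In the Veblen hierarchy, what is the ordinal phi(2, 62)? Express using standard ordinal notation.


phi(2, 62):
phi(2, beta) = zeta_beta (the beta-th zeta number, fixed point of epsilon).
phi(2, 62) = zeta_62

zeta_62


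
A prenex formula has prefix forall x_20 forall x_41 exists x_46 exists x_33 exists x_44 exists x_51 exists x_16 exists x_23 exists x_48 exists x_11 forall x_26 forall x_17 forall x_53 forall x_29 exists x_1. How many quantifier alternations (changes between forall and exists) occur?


Walk the prefix and count type changes:
  position 1: forall -> forall
  position 2: forall -> exists <-- alternation
  position 3: exists -> exists
  position 4: exists -> exists
  position 5: exists -> exists
  position 6: exists -> exists
  position 7: exists -> exists
  position 8: exists -> exists
  position 9: exists -> exists
  position 10: exists -> forall <-- alternation
  position 11: forall -> forall
  position 12: forall -> forall
  position 13: forall -> forall
  position 14: forall -> exists <-- alternation
Total alternations = 3

3


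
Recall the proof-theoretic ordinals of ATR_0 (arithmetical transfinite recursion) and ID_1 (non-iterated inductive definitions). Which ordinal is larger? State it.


Proof-theoretic ordinal of ATR_0 (arithmetical transfinite recursion): Gamma_0
Proof-theoretic ordinal of ID_1 (non-iterated inductive definitions): psi_0(epsilon_{Omega+1})
Comparing: Gamma_0 < psi_0(epsilon_{Omega+1}).
The larger ordinal is psi_0(epsilon_{Omega+1}) (from ID_1 (non-iterated inductive definitions)).

psi_0(epsilon_{Omega+1})


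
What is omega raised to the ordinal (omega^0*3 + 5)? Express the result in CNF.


omega^(omega^0*3 + 5):
omega^0 = 1, so the exponent is 3 + 5 = 8 (finite ordinal addition).
Result = omega^8, already a single CNF term.

omega^8


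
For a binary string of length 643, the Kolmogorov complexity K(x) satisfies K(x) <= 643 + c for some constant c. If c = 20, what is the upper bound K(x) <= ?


K(x) <= |x| + c = 643 + 20 = 663

663


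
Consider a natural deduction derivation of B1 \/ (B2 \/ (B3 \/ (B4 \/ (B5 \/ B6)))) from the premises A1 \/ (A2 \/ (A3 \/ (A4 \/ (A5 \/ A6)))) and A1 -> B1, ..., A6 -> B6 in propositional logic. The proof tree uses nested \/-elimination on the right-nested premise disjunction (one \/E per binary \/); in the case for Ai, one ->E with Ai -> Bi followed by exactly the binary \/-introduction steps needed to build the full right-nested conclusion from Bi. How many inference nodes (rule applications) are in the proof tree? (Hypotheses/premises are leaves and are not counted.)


Constructive dilemma with 6 branches, all disjunctions right-nested:
- \/E: the premise has 5 binary \/, each eliminated once: 5 nodes.
- ->E: one per case (Ai with Ai -> Bi gives Bi): 6 nodes.
- \/I: in case i < n, Bi needs 1 step to form Bi \/ (B(i+1) \/ ...) and then i-1 steps to prepend B(i-1), ..., B1, i.e. i steps; in case i = n, B6 needs 5 prepend steps.
  \/I total = (1 + 2 + ... + 5) + 5 = 15 + 5 = 20 nodes.
Total = 5 + 6 + 20 = 31

31


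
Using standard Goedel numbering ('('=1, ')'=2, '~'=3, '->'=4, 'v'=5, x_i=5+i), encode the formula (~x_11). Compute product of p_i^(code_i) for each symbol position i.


Formula: (~x_11)
Symbol codes: [1, 3, 16, 2]
Primes: [2, 3, 5, 7]
p_1^1 = 2^1 = 2
p_2^3 = 3^3 = 27
p_3^16 = 5^16 = 152587890625
p_4^2 = 7^2 = 49
Product = 403747558593750

403747558593750


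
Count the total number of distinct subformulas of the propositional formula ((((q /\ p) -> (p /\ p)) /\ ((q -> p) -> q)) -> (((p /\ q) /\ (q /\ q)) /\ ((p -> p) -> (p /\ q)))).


Formula: ((((q /\ p) -> (p /\ p)) /\ ((q -> p) -> q)) -> (((p /\ q) /\ (q /\ q)) /\ ((p -> p) -> (p /\ q))))
Subformulas found:
  1. q
  2. p
  3. (q /\ p)
  4. (p -> p)
  5. (p /\ p)
  6. (p /\ q)
  7. (q /\ q)
  8. (q -> p)
  9. ((q -> p) -> q)
  10. ((q /\ p) -> (p /\ p))
  11. ((p /\ q) /\ (q /\ q))
  12. ((p -> p) -> (p /\ q))
  13. (((q /\ p) -> (p /\ p)) /\ ((q -> p) -> q))
  14. (((p /\ q) /\ (q /\ q)) /\ ((p -> p) -> (p /\ q)))
  15. ((((q /\ p) -> (p /\ p)) /\ ((q -> p) -> q)) -> (((p /\ q) /\ (q /\ q)) /\ ((p -> p) -> (p /\ q))))
Total distinct subformulas = 15

15


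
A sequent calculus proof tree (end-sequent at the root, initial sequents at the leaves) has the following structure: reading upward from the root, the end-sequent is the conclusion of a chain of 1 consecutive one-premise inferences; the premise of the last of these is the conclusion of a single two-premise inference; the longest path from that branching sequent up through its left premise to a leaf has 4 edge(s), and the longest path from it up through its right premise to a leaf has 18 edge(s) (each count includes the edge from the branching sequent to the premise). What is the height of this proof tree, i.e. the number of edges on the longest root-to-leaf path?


Longest path through the left premise: 4 edges (measured from the branching sequent)
Longest path through the right premise: 18 edges
Height of the subtree rooted at the branching sequent: max(4, 18) = 18
The branching sequent sits 1 edges above the root (the chain of one-premise inferences), so height = 18 + 1 = 19

19


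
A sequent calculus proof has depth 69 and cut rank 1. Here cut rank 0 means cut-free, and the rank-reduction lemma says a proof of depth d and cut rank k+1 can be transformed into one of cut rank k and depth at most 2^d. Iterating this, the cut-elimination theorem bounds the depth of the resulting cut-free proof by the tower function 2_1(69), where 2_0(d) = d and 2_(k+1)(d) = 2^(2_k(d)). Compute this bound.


Each rank reduction sends depth d to at most 2^d; cut rank r needs r reductions.
2_0(69) = 69
2_1(69) = 2^69 = 590295810358705651712
Cut-free depth bound = 590295810358705651712

590295810358705651712


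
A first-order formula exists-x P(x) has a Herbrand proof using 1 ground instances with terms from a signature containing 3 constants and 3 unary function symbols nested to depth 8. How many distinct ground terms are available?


Herbrand terms by depth:
Depth 0: 3 constants
Depth 1: 9 new terms (running total: 12)
Depth 2: 27 new terms (running total: 39)
Depth 3: 81 new terms (running total: 120)
Depth 4: 243 new terms (running total: 363)
Depth 5: 729 new terms (running total: 1092)
Depth 6: 2187 new terms (running total: 3279)
Depth 7: 6561 new terms (running total: 9840)
Depth 8: 19683 new terms (running total: 29523)
Total distinct ground terms = 29523

29523


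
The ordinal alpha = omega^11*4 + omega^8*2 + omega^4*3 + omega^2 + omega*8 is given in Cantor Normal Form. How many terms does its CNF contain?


CNF: omega^11*4 + omega^8*2 + omega^4*3 + omega^2 + omega*8
Count the summands separated by '+':
  term 1: omega^11*4
  term 2: omega^8*2
  term 3: omega^4*3
  term 4: omega^2
  term 5: omega*8
Total terms = 5

5


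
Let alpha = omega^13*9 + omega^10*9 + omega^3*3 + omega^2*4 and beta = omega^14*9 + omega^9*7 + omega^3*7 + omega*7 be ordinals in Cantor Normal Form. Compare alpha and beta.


Compare term by term from highest exponent:
alpha = omega^13*9 + omega^10*9 + omega^3*3 + omega^2*4
beta = omega^14*9 + omega^9*7 + omega^3*7 + omega*7
Term 1: alpha has omega^13*9, beta has omega^14*9
Term 2: alpha has omega^10*9, beta has omega^9*7
Term 3: alpha has omega^3*3, beta has omega^3*7
Term 4: alpha has omega^2*4, beta has omega^1*7
Result: alpha < beta

alpha < beta


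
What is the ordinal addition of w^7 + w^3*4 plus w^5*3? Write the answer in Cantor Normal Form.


Ordinal addition (w^7 + w^3*4) + w^5*3:
alpha's leading term has exponent 7 > beta's exponent 5, so it survives.
alpha's tail term has exponent 3 < beta's exponent 5, so it is absorbed by beta.
In ordinal addition, any term followed by a strictly larger-exponent term is absorbed.
Result = w^7 + w^5*3

w^7 + w^5*3


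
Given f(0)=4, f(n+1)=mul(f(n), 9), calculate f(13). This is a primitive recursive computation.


f(0) = 4
f(1) = mul(f(0), 9) = mul(4, 9) = 36
f(2) = mul(f(1), 9) = mul(36, 9) = 324
f(3) = mul(f(2), 9) = mul(324, 9) = 2916
f(4) = mul(f(3), 9) = mul(2916, 9) = 26244
f(5) = mul(f(4), 9) = mul(26244, 9) = 236196
f(6) = mul(f(5), 9) = mul(236196, 9) = 2125764
f(7) = mul(f(6), 9) = mul(2125764, 9) = 19131876
f(8) = mul(f(7), 9) = mul(19131876, 9) = 172186884
f(9) = mul(f(8), 9) = mul(172186884, 9) = 1549681956
f(10) = mul(f(9), 9) = mul(1549681956, 9) = 13947137604
f(11) = mul(f(10), 9) = mul(13947137604, 9) = 125524238436
f(12) = mul(f(11), 9) = mul(125524238436, 9) = 1129718145924
f(13) = mul(f(12), 9) = mul(1129718145924, 9) = 10167463313316


10167463313316


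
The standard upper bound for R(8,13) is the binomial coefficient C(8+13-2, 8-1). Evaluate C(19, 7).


R(8,13) <= C(8+13-2, 8-1) = C(19, 7)
C(19, 7) = 19! / (7! * 12!)
= 50388

50388


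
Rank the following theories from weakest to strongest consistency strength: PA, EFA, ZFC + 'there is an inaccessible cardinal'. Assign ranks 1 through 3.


Ordering by consistency strength:
1. EFA
2. PA
3. ZFC + 'there is an inaccessible cardinal'


PA=2, EFA=1, ZFC + 'there is an inaccessible cardinal'=3


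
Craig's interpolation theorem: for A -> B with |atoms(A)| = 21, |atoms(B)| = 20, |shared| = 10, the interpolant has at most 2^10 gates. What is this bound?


Shared atoms = 10
Craig interpolant size bound = 2^10
= 1024

1024


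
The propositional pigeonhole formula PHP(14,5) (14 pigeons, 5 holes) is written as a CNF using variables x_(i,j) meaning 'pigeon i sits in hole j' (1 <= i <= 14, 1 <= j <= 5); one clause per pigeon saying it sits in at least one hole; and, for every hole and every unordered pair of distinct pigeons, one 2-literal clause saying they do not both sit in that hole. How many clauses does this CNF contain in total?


PHP(14,5): 14 pigeons, 5 holes, 14*5 = 70 variables.
- pigeon clauses: one per pigeon -> 14 clauses
- hole clauses: 5 holes * C(14,2) = 5 * 91 -> 455 clauses
Total clauses = 14 + 455 = 469

469


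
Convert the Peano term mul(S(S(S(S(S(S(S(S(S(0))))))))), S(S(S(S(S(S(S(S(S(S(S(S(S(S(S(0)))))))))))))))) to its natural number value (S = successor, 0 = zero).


mul(S^9(0), S^15(0)):
S^9(0) = 9
S^15(0) = 15
9 * 15 = 135

135


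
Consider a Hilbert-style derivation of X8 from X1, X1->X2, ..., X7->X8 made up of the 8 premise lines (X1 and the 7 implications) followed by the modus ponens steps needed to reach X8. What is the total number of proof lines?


We have 8 premise lines: X1 and 7 implications.
Each implication is detached once by MP, giving 7 MP lines.
8 premise lines + 7 MP lines = 15 total lines.

15


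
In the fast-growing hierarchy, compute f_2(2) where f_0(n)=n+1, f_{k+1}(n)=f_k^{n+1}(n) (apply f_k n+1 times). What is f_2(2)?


f_2(2) = f_1^3(2)
f_1(m) = 2m + 1.
Iterating: f_1^k(n) = 2^k*(n+1) - 1.
f_2(2) = 2^3*(2+1) - 1 = 8*3 - 1 = 23

23


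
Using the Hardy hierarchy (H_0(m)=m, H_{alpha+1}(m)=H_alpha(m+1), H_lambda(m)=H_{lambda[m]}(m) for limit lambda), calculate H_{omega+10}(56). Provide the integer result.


H_{omega+10}(56):
Unwind the 10 successor steps: H_{omega+10}(56) = H_omega(56+10) = H_omega(66).
H_omega(m) = H_m(m) = m + m = 2m.
Result = 2 * 66 = 132

132


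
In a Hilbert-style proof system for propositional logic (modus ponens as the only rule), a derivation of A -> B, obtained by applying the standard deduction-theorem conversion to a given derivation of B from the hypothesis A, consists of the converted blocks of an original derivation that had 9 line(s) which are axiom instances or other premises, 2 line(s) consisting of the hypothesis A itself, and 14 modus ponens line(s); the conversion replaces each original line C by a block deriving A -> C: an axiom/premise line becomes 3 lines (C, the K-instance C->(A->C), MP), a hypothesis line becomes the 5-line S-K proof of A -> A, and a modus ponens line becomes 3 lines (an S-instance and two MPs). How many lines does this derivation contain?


Deduction-theorem conversion, block by block:
- 9 axiom/premise lines -> 3 lines each = 27
- 2 hypothesis lines -> 5 lines each (identity proof A->A) = 10
- 14 MP lines -> 3 lines each (S-instance, MP, MP) = 42
Total = 27 + 10 + 42 = 79 lines.

79


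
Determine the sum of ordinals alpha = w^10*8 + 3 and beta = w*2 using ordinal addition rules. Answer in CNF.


Ordinal addition (w^10*8 + 3) + w*2:
alpha's leading term has exponent 10 > beta's exponent 1, so it survives.
alpha's tail term has exponent 0 < beta's exponent 1, so it is absorbed by beta.
In ordinal addition, any term followed by a strictly larger-exponent term is absorbed.
Result = w^10*8 + w*2

w^10*8 + w*2


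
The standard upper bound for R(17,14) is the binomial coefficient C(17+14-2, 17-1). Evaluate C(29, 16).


R(17,14) <= C(17+14-2, 17-1) = C(29, 16)
C(29, 16) = 29! / (16! * 13!)
= 67863915

67863915


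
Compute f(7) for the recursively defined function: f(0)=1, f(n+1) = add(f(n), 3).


f(0) = 1
f(1) = add(f(0), 3) = add(1, 3) = 4
f(2) = add(f(1), 3) = add(4, 3) = 7
f(3) = add(f(2), 3) = add(7, 3) = 10
f(4) = add(f(3), 3) = add(10, 3) = 13
f(5) = add(f(4), 3) = add(13, 3) = 16
f(6) = add(f(5), 3) = add(16, 3) = 19
f(7) = add(f(6), 3) = add(19, 3) = 22


22


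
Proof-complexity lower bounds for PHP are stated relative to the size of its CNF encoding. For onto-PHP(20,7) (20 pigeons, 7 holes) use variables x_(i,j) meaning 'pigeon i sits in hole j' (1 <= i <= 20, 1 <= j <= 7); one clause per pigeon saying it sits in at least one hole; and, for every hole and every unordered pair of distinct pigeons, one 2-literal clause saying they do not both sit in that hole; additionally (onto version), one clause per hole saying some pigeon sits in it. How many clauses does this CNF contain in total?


onto-PHP(20,7): 20 pigeons, 7 holes, 20*7 = 140 variables.
- pigeon clauses: one per pigeon -> 20 clauses
- hole clauses: 7 holes * C(20,2) = 7 * 190 -> 1330 clauses
- onto clauses: one per hole -> 7 clauses
Total clauses = 20 + 1330 + 7 = 1357

1357


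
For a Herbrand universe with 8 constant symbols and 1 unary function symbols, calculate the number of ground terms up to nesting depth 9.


Herbrand terms by depth:
Depth 0: 8 constants
Depth 1: 8 new terms (running total: 16)
Depth 2: 8 new terms (running total: 24)
Depth 3: 8 new terms (running total: 32)
Depth 4: 8 new terms (running total: 40)
Depth 5: 8 new terms (running total: 48)
Depth 6: 8 new terms (running total: 56)
Depth 7: 8 new terms (running total: 64)
Depth 8: 8 new terms (running total: 72)
Depth 9: 8 new terms (running total: 80)
Total distinct ground terms = 80

80


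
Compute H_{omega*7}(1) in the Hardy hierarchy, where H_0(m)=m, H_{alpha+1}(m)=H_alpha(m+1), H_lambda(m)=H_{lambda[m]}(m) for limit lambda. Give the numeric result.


H_{omega*7}(1):
For the Hardy hierarchy, H_{omega*k}(n) = 2^k * n.
2^7 = 128.
128 * 1 = 128

128


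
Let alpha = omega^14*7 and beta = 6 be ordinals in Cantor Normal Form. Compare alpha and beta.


Compare term by term from highest exponent:
alpha = omega^14*7
beta = 6
Term 1: alpha has omega^14*7, beta has omega^0*6
Result: alpha > beta

alpha > beta


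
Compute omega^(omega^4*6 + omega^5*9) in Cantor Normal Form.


omega^(omega^4*6 + omega^5*9):
In ordinal addition a term is absorbed by a following term of strictly larger exponent: 4 < 5, so omega^4*6 + omega^5*9 = omega^5*9.
omega raised to a CNF ordinal is a single CNF term: Result = omega^(omega^5*9)

omega^(omega^5*9)


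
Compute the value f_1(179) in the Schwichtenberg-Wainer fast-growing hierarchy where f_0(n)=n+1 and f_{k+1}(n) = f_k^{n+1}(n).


f_1(179) = f_0^180(179)
f_0 adds 1 each time, applied 180 times.
f_1(179) = 179 + 180 = 359

359


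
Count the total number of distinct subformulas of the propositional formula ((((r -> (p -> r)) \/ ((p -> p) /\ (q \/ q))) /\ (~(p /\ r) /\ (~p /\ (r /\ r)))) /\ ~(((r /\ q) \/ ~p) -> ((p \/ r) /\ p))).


Formula: ((((r -> (p -> r)) \/ ((p -> p) /\ (q \/ q))) /\ (~(p /\ r) /\ (~p /\ (r /\ r)))) /\ ~(((r /\ q) \/ ~p) -> ((p \/ r) /\ p)))
Subformulas found:
  1. r
  2. q
  3. p
  4. ~p
  5. (r /\ r)
  6. (r /\ q)
  7. (p -> r)
  8. (p /\ r)
  9. (p -> p)
  10. (q \/ q)
  11. (p \/ r)
  12. ~(p /\ r)
  13. (r -> (p -> r))
  14. ((p \/ r) /\ p)
  15. (~p /\ (r /\ r))
  16. ((r /\ q) \/ ~p)
  17. ((p -> p) /\ (q \/ q))
  18. (~(p /\ r) /\ (~p /\ (r /\ r)))
  19. (((r /\ q) \/ ~p) -> ((p \/ r) /\ p))
  20. ~(((r /\ q) \/ ~p) -> ((p \/ r) /\ p))
  21. ((r -> (p -> r)) \/ ((p -> p) /\ (q \/ q)))
  22. (((r -> (p -> r)) \/ ((p -> p) /\ (q \/ q))) /\ (~(p /\ r) /\ (~p /\ (r /\ r))))
  23. ((((r -> (p -> r)) \/ ((p -> p) /\ (q \/ q))) /\ (~(p /\ r) /\ (~p /\ (r /\ r)))) /\ ~(((r /\ q) \/ ~p) -> ((p \/ r) /\ p)))
Total distinct subformulas = 23

23


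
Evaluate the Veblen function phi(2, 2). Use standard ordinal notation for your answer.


phi(2, 2):
phi(2, beta) = zeta_beta (the beta-th zeta number, fixed point of epsilon).
phi(2, 2) = zeta_2

zeta_2


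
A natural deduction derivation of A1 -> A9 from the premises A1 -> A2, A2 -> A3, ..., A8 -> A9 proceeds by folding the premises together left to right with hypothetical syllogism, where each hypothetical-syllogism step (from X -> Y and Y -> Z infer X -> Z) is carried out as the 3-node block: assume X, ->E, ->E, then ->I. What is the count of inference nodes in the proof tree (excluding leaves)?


There are 8 premises in the chain. The first HS step combines premises 1 and 2; each further premise needs one more HS step.
So 8 premises require 8 - 1 = 7 hypothetical-syllogism steps.
Each HS step uses 3 inference nodes (->E, ->E, ->I).
7 * 3 = 21 total inference nodes.

21


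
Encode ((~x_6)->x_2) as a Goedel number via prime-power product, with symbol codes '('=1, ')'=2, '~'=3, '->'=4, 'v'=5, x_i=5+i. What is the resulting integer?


Formula: ((~x_6)->x_2)
Symbol codes: [1, 1, 3, 11, 2, 4, 7, 2]
Primes: [2, 3, 5, 7, 11, 13, 17, 19]
p_1^1 = 2^1 = 2
p_2^1 = 3^1 = 3
p_3^3 = 5^3 = 125
p_4^11 = 7^11 = 1977326743
p_5^2 = 11^2 = 121
p_6^4 = 13^4 = 28561
p_7^7 = 17^7 = 410338673
p_8^2 = 19^2 = 361
Product = 759185901918342003901995449250

759185901918342003901995449250


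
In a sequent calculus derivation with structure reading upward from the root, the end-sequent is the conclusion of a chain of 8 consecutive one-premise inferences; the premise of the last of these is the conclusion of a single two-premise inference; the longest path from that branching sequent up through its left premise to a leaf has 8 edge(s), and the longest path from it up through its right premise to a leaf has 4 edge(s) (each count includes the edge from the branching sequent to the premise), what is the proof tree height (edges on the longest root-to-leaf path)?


Longest path through the left premise: 8 edges (measured from the branching sequent)
Longest path through the right premise: 4 edges
Height of the subtree rooted at the branching sequent: max(8, 4) = 8
The branching sequent sits 8 edges above the root (the chain of one-premise inferences), so height = 8 + 8 = 16

16


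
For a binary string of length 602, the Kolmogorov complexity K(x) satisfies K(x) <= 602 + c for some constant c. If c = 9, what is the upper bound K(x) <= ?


K(x) <= |x| + c = 602 + 9 = 611

611


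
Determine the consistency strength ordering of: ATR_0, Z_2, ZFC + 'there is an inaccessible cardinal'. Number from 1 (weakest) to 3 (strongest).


Ordering by consistency strength:
1. ATR_0
2. Z_2
3. ZFC + 'there is an inaccessible cardinal'


ATR_0=1, Z_2=2, ZFC + 'there is an inaccessible cardinal'=3


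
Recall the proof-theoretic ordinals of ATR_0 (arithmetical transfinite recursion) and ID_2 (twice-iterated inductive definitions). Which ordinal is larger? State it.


Proof-theoretic ordinal of ATR_0 (arithmetical transfinite recursion): Gamma_0
Proof-theoretic ordinal of ID_2 (twice-iterated inductive definitions): psi_0(epsilon_{Omega_2+1})
Comparing: Gamma_0 < psi_0(epsilon_{Omega_2+1}).
The larger ordinal is psi_0(epsilon_{Omega_2+1}) (from ID_2 (twice-iterated inductive definitions)).

psi_0(epsilon_{Omega_2+1})


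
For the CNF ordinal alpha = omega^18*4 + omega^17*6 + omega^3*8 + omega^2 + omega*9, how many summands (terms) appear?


CNF: omega^18*4 + omega^17*6 + omega^3*8 + omega^2 + omega*9
Count the summands separated by '+':
  term 1: omega^18*4
  term 2: omega^17*6
  term 3: omega^3*8
  term 4: omega^2
  term 5: omega*9
Total terms = 5

5


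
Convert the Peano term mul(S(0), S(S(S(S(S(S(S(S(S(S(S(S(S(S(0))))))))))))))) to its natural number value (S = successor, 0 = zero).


mul(S^1(0), S^14(0)):
S^1(0) = 1
S^14(0) = 14
1 * 14 = 14

14


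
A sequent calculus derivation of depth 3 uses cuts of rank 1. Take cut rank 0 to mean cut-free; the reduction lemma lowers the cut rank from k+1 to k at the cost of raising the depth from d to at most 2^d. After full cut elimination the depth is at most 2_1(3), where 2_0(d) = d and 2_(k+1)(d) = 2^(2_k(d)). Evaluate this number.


Each rank reduction sends depth d to at most 2^d; cut rank r needs r reductions.
2_0(3) = 3
2_1(3) = 2^3 = 8
Cut-free depth bound = 8

8


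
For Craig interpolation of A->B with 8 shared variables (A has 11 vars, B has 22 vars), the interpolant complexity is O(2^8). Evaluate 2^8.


Shared atoms = 8
Craig interpolant size bound = 2^8
= 256

256


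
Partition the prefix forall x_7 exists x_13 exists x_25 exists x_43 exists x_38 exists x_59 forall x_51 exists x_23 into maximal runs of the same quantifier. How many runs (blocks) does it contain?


Alternations = 3.
Blocks = alternations + 1 = 4

4


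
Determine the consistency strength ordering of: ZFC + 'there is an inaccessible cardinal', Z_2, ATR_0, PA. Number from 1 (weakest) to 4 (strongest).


Ordering by consistency strength:
1. PA
2. ATR_0
3. Z_2
4. ZFC + 'there is an inaccessible cardinal'


ZFC + 'there is an inaccessible cardinal'=4, Z_2=3, ATR_0=2, PA=1


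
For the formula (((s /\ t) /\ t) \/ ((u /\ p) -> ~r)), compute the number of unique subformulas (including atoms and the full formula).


Formula: (((s /\ t) /\ t) \/ ((u /\ p) -> ~r))
Subformulas found:
  1. u
  2. s
  3. r
  4. p
  5. t
  6. ~r
  7. (s /\ t)
  8. (u /\ p)
  9. ((s /\ t) /\ t)
  10. ((u /\ p) -> ~r)
  11. (((s /\ t) /\ t) \/ ((u /\ p) -> ~r))
Total distinct subformulas = 11

11


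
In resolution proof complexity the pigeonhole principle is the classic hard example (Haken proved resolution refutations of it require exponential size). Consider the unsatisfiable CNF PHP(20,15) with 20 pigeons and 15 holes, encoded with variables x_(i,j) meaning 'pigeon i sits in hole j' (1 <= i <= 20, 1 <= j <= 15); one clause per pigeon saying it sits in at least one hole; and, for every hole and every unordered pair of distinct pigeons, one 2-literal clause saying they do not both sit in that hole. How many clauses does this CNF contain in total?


PHP(20,15): 20 pigeons, 15 holes, 20*15 = 300 variables.
- pigeon clauses: one per pigeon -> 20 clauses
- hole clauses: 15 holes * C(20,2) = 15 * 190 -> 2850 clauses
Total clauses = 20 + 2850 = 2870

2870


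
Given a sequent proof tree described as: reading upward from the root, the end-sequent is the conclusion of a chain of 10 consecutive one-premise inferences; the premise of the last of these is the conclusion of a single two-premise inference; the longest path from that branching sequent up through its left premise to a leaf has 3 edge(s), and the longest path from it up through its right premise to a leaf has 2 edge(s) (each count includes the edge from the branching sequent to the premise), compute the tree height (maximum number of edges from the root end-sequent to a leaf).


Longest path through the left premise: 3 edges (measured from the branching sequent)
Longest path through the right premise: 2 edges
Height of the subtree rooted at the branching sequent: max(3, 2) = 3
The branching sequent sits 10 edges above the root (the chain of one-premise inferences), so height = 3 + 10 = 13

13


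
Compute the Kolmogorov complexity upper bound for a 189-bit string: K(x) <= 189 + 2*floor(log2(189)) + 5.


floor(log2(189)) = 7
2 * 7 = 14
K(x) <= 189 + 14 + 5 = 208

208


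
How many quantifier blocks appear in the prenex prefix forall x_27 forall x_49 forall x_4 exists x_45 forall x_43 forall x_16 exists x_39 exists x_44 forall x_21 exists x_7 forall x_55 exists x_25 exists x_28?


Alternations = 7.
Blocks = alternations + 1 = 8

8


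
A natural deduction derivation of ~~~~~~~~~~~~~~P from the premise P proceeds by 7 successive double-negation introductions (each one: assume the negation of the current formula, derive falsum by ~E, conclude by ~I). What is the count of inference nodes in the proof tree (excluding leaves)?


Each double-negation introduction (from C infer ~~C) uses 2 inference nodes: one ~E (C and ~C give falsum) and one ~I (discharge ~C).
7 double negations = 7 * 2 = 14 inference nodes.

14


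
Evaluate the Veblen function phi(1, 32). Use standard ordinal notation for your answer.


phi(1, 32):
phi(1, beta) = epsilon_beta (the beta-th epsilon number).
phi(1, 32) = epsilon_32

epsilon_32


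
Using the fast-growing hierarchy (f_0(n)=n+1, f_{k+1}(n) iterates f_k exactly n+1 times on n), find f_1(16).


f_1(16) = f_0^17(16)
f_0 adds 1 each time, applied 17 times.
f_1(16) = 16 + 17 = 33

33


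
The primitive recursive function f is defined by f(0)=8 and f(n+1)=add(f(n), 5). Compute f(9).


f(0) = 8
f(1) = add(f(0), 5) = add(8, 5) = 13
f(2) = add(f(1), 5) = add(13, 5) = 18
f(3) = add(f(2), 5) = add(18, 5) = 23
f(4) = add(f(3), 5) = add(23, 5) = 28
f(5) = add(f(4), 5) = add(28, 5) = 33
f(6) = add(f(5), 5) = add(33, 5) = 38
f(7) = add(f(6), 5) = add(38, 5) = 43
f(8) = add(f(7), 5) = add(43, 5) = 48
f(9) = add(f(8), 5) = add(48, 5) = 53


53


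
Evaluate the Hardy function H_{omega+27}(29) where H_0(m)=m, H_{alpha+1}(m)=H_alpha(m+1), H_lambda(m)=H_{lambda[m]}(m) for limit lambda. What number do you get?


H_{omega+27}(29):
Unwind the 27 successor steps: H_{omega+27}(29) = H_omega(29+27) = H_omega(56).
H_omega(m) = H_m(m) = m + m = 2m.
Result = 2 * 56 = 112

112


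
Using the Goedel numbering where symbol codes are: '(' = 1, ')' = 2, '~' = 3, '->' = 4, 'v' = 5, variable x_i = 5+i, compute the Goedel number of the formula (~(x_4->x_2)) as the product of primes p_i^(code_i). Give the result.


Formula: (~(x_4->x_2))
Symbol codes: [1, 3, 1, 9, 4, 7, 2, 2]
Primes: [2, 3, 5, 7, 11, 13, 17, 19]
p_1^1 = 2^1 = 2
p_2^3 = 3^3 = 27
p_3^1 = 5^1 = 5
p_4^9 = 7^9 = 40353607
p_5^4 = 11^4 = 14641
p_6^7 = 13^7 = 62748517
p_7^2 = 17^2 = 289
p_8^2 = 19^2 = 361
Product = 1044300234991699465694484570

1044300234991699465694484570
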